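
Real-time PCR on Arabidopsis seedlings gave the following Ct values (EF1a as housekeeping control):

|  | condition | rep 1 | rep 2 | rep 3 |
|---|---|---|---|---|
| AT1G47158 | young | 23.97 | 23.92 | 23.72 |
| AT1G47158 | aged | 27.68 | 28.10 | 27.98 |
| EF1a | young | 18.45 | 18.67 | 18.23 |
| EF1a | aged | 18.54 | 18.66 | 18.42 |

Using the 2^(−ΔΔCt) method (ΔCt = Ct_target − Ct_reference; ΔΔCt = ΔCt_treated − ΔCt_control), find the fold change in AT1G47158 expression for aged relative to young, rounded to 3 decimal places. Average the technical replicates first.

0.064

Mean Ct: AT1G47158 young 23.870; AT1G47158 aged 27.920; EF1a young 18.450; EF1a aged 18.540
ΔCt(young) = 23.870 − 18.450 = 5.420
ΔCt(aged) = 27.920 − 18.540 = 9.380
ΔΔCt = 9.380 − 5.420 = 3.960
Fold change = 2^(−3.960) = 0.0643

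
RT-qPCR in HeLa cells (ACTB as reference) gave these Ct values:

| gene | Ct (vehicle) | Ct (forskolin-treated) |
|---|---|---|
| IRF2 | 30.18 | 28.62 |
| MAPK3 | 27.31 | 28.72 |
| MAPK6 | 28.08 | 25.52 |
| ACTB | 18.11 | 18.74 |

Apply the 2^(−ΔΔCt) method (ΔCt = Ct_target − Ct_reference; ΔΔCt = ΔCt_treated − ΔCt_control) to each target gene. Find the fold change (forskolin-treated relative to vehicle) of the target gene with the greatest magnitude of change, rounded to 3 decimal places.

IRF2: ΔΔCt = (28.62−18.74) − (30.18−18.11) = 9.88 − 12.07 = -2.19; fold change = 2^2.19 = 4.563
MAPK3: ΔΔCt = (28.72−18.74) − (27.31−18.11) = 9.98 − 9.20 = 0.78; fold change = 2^-0.78 = 0.582
MAPK6: ΔΔCt = (25.52−18.74) − (28.08−18.11) = 6.78 − 9.97 = -3.19; fold change = 2^3.19 = 9.126
MAPK6 has the largest |ΔΔCt| = 3.19.

9.126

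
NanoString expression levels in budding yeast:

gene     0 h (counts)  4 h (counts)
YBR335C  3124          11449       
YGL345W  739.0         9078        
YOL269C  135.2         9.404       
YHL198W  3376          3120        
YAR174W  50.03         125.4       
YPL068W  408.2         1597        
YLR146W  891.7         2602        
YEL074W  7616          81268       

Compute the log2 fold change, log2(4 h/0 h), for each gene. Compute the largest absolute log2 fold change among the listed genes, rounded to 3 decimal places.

log2(11449/3124) = 1.874  (YBR335C)
log2(9078/739.0) = 3.619  (YGL345W)
log2(9.404/135.2) = -3.846  (YOL269C)
log2(3120/3376) = -0.114  (YHL198W)
log2(125.4/50.03) = 1.326  (YAR174W)
log2(1597/408.2) = 1.968  (YPL068W)
log2(2602/891.7) = 1.545  (YLR146W)
log2(81268/7616) = 3.416  (YEL074W)
The largest magnitude belongs to YOL269C.

3.846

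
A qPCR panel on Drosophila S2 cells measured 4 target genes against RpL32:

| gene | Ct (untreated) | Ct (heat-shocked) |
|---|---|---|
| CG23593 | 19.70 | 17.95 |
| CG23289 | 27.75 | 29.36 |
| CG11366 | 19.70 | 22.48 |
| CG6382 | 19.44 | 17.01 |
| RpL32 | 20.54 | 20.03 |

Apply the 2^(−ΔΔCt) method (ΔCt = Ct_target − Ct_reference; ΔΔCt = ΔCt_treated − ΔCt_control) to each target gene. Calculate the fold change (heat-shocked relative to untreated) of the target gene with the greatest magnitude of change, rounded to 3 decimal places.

CG23593: ΔΔCt = (17.95−20.03) − (19.70−20.54) = -2.08 − (-0.84) = -1.24; fold change = 2^1.24 = 2.362
CG23289: ΔΔCt = (29.36−20.03) − (27.75−20.54) = 9.33 − 7.21 = 2.12; fold change = 2^-2.12 = 0.230
CG11366: ΔΔCt = (22.48−20.03) − (19.70−20.54) = 2.45 − (-0.84) = 3.29; fold change = 2^-3.29 = 0.102
CG6382: ΔΔCt = (17.01−20.03) − (19.44−20.54) = -3.02 − (-1.10) = -1.92; fold change = 2^1.92 = 3.784
CG11366 has the largest |ΔΔCt| = 3.29.

0.102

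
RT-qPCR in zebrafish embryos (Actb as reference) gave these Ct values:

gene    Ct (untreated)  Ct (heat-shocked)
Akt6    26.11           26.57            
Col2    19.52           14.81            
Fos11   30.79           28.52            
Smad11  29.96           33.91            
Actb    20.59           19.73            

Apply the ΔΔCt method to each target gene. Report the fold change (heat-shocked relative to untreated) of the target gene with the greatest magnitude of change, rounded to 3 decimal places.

0.036

Akt6: ΔΔCt = (26.57−19.73) − (26.11−20.59) = 6.84 − 5.52 = 1.32; fold change = 2^-1.32 = 0.401
Col2: ΔΔCt = (14.81−19.73) − (19.52−20.59) = -4.92 − (-1.07) = -3.85; fold change = 2^3.85 = 14.420
Fos11: ΔΔCt = (28.52−19.73) − (30.79−20.59) = 8.79 − 10.20 = -1.41; fold change = 2^1.41 = 2.657
Smad11: ΔΔCt = (33.91−19.73) − (29.96−20.59) = 14.18 − 9.37 = 4.81; fold change = 2^-4.81 = 0.036
Smad11 has the largest |ΔΔCt| = 4.81.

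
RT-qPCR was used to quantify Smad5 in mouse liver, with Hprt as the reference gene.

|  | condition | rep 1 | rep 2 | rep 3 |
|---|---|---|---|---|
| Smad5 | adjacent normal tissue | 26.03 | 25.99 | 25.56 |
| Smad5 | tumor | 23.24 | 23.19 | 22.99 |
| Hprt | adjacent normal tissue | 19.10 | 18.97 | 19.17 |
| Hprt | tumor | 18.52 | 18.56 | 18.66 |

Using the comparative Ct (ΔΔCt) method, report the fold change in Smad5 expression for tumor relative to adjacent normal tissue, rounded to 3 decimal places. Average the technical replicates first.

Mean Ct: Smad5 adjacent normal tissue 25.860; Smad5 tumor 23.140; Hprt adjacent normal tissue 19.080; Hprt tumor 18.580
ΔCt(adjacent normal tissue) = 25.860 − 19.080 = 6.780
ΔCt(tumor) = 23.140 − 18.580 = 4.560
ΔΔCt = 4.560 − 6.780 = -2.220
Fold change = 2^(−(-2.220)) = 2^2.220 = 4.6589

4.659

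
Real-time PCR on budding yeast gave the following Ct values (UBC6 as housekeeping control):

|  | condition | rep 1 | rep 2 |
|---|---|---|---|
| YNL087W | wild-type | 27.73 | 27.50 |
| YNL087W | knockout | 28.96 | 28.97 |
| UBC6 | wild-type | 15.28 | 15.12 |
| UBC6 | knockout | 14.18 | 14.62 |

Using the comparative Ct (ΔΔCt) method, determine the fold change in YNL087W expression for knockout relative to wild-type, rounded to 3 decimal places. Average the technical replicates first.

Mean Ct: YNL087W wild-type 27.615; YNL087W knockout 28.965; UBC6 wild-type 15.200; UBC6 knockout 14.400
ΔCt(wild-type) = 27.615 − 15.200 = 12.415
ΔCt(knockout) = 28.965 − 14.400 = 14.565
ΔΔCt = 14.565 − 12.415 = 2.150
Fold change = 2^(−2.150) = 0.2253

0.225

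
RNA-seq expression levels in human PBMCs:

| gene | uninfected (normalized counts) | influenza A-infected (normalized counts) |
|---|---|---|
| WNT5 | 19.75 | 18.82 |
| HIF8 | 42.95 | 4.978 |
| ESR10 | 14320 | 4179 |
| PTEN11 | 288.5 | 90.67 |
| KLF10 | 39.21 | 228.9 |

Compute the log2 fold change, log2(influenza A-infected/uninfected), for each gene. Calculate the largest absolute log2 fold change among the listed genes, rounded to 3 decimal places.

3.109

log2(18.82/19.75) = -0.070  (WNT5)
log2(4.978/42.95) = -3.109  (HIF8)
log2(4179/14320) = -1.777  (ESR10)
log2(90.67/288.5) = -1.670  (PTEN11)
log2(228.9/39.21) = 2.545  (KLF10)
The largest magnitude belongs to HIF8.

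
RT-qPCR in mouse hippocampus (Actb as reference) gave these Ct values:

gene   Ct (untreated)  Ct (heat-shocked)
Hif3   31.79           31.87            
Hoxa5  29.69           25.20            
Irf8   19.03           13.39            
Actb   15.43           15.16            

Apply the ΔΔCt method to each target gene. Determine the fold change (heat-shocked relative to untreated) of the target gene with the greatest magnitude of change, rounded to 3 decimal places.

Hif3: ΔΔCt = (31.87−15.16) − (31.79−15.43) = 16.71 − 16.36 = 0.35; fold change = 2^-0.35 = 0.785
Hoxa5: ΔΔCt = (25.20−15.16) − (29.69−15.43) = 10.04 − 14.26 = -4.22; fold change = 2^4.22 = 18.636
Irf8: ΔΔCt = (13.39−15.16) − (19.03−15.43) = -1.77 − 3.60 = -5.37; fold change = 2^5.37 = 41.355
Irf8 has the largest |ΔΔCt| = 5.37.

41.355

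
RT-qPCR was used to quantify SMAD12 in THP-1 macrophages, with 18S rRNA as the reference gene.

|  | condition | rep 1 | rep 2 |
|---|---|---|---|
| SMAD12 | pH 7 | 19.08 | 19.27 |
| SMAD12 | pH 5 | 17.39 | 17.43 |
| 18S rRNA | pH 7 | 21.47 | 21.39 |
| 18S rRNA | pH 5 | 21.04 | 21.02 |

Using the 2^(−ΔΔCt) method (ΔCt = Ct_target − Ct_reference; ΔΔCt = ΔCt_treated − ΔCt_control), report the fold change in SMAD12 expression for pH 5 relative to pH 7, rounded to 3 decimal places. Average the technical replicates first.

Mean Ct: SMAD12 pH 7 19.175; SMAD12 pH 5 17.410; 18S rRNA pH 7 21.430; 18S rRNA pH 5 21.030
ΔCt(pH 7) = 19.175 − 21.430 = -2.255
ΔCt(pH 5) = 17.410 − 21.030 = -3.620
ΔΔCt = -3.620 − (-2.255) = -1.365
Fold change = 2^(−(-1.365)) = 2^1.365 = 2.5758

2.576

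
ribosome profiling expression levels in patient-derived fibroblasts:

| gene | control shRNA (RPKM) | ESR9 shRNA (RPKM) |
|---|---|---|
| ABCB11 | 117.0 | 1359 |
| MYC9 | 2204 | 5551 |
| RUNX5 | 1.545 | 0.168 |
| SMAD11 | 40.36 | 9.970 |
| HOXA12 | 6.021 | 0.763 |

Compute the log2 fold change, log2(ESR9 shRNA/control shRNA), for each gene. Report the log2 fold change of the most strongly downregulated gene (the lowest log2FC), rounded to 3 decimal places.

log2(1359/117.0) = 3.538  (ABCB11)
log2(5551/2204) = 1.333  (MYC9)
log2(0.168/1.545) = -3.201  (RUNX5)
log2(9.970/40.36) = -2.017  (SMAD11)
log2(0.763/6.021) = -2.980  (HOXA12)
RUNX5 is most strongly downregulated.

-3.201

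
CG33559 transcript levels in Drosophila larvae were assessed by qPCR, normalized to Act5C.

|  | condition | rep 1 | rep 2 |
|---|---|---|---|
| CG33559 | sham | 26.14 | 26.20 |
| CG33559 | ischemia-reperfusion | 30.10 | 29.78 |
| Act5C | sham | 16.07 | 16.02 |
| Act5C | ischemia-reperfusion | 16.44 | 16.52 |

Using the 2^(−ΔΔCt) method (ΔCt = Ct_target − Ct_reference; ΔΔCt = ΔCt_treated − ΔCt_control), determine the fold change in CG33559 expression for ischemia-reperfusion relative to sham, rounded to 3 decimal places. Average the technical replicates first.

0.099

Mean Ct: CG33559 sham 26.170; CG33559 ischemia-reperfusion 29.940; Act5C sham 16.045; Act5C ischemia-reperfusion 16.480
ΔCt(sham) = 26.170 − 16.045 = 10.125
ΔCt(ischemia-reperfusion) = 29.940 − 16.480 = 13.460
ΔΔCt = 13.460 − 10.125 = 3.335
Fold change = 2^(−3.335) = 0.0991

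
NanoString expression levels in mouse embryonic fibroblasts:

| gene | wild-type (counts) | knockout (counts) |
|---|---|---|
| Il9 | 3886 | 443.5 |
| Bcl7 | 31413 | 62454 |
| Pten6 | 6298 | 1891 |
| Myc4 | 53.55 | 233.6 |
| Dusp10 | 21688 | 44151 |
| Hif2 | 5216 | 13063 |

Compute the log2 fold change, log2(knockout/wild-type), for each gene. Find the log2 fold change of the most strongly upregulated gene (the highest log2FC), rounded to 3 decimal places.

2.125

log2(443.5/3886) = -3.131  (Il9)
log2(62454/31413) = 0.991  (Bcl7)
log2(1891/6298) = -1.736  (Pten6)
log2(233.6/53.55) = 2.125  (Myc4)
log2(44151/21688) = 1.026  (Dusp10)
log2(13063/5216) = 1.324  (Hif2)
Myc4 is most strongly upregulated.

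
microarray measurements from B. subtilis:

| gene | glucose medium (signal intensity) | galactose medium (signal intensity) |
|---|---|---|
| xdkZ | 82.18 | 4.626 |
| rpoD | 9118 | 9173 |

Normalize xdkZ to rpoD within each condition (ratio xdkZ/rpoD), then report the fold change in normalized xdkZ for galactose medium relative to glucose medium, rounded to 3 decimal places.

0.056

xdkZ/rpoD (glucose medium) = 82.18 / 9118 = 0.0090129
xdkZ/rpoD (galactose medium) = 4.626 / 9173 = 0.00050431
Fold change = 0.00050431 / 0.0090129 = 0.0560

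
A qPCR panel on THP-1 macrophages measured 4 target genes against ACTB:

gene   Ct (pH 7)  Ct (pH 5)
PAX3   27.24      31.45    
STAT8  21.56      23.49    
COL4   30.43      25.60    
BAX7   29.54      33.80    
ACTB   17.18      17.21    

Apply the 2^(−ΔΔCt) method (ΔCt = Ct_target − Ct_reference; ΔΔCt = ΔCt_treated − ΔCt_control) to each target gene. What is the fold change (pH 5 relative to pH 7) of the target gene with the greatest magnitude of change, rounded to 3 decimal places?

PAX3: ΔΔCt = (31.45−17.21) − (27.24−17.18) = 14.24 − 10.06 = 4.18; fold change = 2^-4.18 = 0.055
STAT8: ΔΔCt = (23.49−17.21) − (21.56−17.18) = 6.28 − 4.38 = 1.90; fold change = 2^-1.90 = 0.268
COL4: ΔΔCt = (25.60−17.21) − (30.43−17.18) = 8.39 − 13.25 = -4.86; fold change = 2^4.86 = 29.041
BAX7: ΔΔCt = (33.80−17.21) − (29.54−17.18) = 16.59 − 12.36 = 4.23; fold change = 2^-4.23 = 0.053
COL4 has the largest |ΔΔCt| = 4.86.

29.041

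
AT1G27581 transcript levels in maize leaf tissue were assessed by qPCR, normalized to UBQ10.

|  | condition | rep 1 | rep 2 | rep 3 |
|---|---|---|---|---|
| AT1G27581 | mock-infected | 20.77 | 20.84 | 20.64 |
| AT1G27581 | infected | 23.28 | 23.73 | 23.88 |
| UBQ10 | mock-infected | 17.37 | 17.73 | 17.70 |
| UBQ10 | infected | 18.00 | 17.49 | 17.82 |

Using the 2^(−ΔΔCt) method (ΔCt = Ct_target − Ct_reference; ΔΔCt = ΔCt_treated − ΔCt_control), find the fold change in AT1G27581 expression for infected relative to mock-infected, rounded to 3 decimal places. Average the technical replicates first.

Mean Ct: AT1G27581 mock-infected 20.750; AT1G27581 infected 23.630; UBQ10 mock-infected 17.600; UBQ10 infected 17.770
ΔCt(mock-infected) = 20.750 − 17.600 = 3.150
ΔCt(infected) = 23.630 − 17.770 = 5.860
ΔΔCt = 5.860 − 3.150 = 2.710
Fold change = 2^(−2.710) = 0.1528

0.153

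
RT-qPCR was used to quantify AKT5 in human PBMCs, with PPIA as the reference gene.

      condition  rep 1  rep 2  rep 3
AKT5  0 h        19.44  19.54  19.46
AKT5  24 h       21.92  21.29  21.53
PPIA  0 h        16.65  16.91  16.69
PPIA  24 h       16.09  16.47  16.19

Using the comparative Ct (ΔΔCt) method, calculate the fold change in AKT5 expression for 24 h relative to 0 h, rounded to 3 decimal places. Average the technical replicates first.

Mean Ct: AKT5 0 h 19.480; AKT5 24 h 21.580; PPIA 0 h 16.750; PPIA 24 h 16.250
ΔCt(0 h) = 19.480 − 16.750 = 2.730
ΔCt(24 h) = 21.580 − 16.250 = 5.330
ΔΔCt = 5.330 − 2.730 = 2.600
Fold change = 2^(−2.600) = 0.1649

0.165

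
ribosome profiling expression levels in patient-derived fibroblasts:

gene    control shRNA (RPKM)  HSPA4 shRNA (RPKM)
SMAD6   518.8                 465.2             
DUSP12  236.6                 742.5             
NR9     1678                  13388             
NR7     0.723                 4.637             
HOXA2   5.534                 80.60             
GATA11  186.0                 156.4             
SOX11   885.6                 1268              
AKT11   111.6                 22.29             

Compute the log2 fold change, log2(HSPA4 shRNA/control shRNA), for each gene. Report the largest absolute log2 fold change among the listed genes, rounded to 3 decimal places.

log2(465.2/518.8) = -0.157  (SMAD6)
log2(742.5/236.6) = 1.650  (DUSP12)
log2(13388/1678) = 2.996  (NR9)
log2(4.637/0.723) = 2.681  (NR7)
log2(80.60/5.534) = 3.864  (HOXA2)
log2(156.4/186.0) = -0.250  (GATA11)
log2(1268/885.6) = 0.518  (SOX11)
log2(22.29/111.6) = -2.324  (AKT11)
The largest magnitude belongs to HOXA2.

3.864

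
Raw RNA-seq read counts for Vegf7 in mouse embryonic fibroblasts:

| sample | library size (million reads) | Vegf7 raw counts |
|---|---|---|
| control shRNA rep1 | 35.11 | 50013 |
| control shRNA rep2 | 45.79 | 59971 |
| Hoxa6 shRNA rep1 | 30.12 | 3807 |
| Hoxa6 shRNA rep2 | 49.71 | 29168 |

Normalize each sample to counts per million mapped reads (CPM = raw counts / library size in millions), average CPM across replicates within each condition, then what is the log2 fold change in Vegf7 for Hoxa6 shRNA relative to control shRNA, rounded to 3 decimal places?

-1.939

CPM(control shRNA rep1) = 50013 / 35.11 = 1424.4660
CPM(control shRNA rep2) = 59971 / 45.79 = 1309.6964
CPM(Hoxa6 shRNA rep1) = 3807 / 30.12 = 126.3944
CPM(Hoxa6 shRNA rep2) = 29168 / 49.71 = 586.7632
mean CPM(control shRNA) = 1367.0812; mean CPM(Hoxa6 shRNA) = 356.5788
Fold change = 356.5788 / 1367.0812 = 0.26083
log2(0.26083) = -1.9388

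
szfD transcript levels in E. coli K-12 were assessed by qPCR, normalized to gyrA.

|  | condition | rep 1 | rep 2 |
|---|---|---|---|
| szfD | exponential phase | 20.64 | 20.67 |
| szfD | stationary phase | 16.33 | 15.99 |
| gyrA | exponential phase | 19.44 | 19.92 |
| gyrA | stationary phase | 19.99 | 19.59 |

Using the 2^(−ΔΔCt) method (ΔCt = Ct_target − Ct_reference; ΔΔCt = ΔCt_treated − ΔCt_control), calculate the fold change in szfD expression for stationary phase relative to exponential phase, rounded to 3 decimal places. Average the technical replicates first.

Mean Ct: szfD exponential phase 20.655; szfD stationary phase 16.160; gyrA exponential phase 19.680; gyrA stationary phase 19.790
ΔCt(exponential phase) = 20.655 − 19.680 = 0.975
ΔCt(stationary phase) = 16.160 − 19.790 = -3.630
ΔΔCt = -3.630 − 0.975 = -4.605
Fold change = 2^(−(-4.605)) = 2^4.605 = 24.3357

24.336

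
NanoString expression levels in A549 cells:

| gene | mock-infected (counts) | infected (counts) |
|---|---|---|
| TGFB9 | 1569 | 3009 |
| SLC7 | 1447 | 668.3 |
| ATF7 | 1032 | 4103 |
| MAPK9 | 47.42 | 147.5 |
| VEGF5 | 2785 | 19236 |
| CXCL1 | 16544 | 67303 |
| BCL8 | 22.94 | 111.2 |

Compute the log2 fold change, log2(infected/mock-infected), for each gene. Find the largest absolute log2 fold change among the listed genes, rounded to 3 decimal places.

2.788

log2(3009/1569) = 0.939  (TGFB9)
log2(668.3/1447) = -1.114  (SLC7)
log2(4103/1032) = 1.991  (ATF7)
log2(147.5/47.42) = 1.637  (MAPK9)
log2(19236/2785) = 2.788  (VEGF5)
log2(67303/16544) = 2.024  (CXCL1)
log2(111.2/22.94) = 2.277  (BCL8)
The largest magnitude belongs to VEGF5.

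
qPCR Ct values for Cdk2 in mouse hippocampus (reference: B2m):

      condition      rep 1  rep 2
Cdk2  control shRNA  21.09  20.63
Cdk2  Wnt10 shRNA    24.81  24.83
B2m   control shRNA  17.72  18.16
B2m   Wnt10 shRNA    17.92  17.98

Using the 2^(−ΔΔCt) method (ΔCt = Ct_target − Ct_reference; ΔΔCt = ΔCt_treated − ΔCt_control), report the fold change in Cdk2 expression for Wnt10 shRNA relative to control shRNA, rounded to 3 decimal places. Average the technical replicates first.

Mean Ct: Cdk2 control shRNA 20.860; Cdk2 Wnt10 shRNA 24.820; B2m control shRNA 17.940; B2m Wnt10 shRNA 17.950
ΔCt(control shRNA) = 20.860 − 17.940 = 2.920
ΔCt(Wnt10 shRNA) = 24.820 − 17.950 = 6.870
ΔΔCt = 6.870 − 2.920 = 3.950
Fold change = 2^(−3.950) = 0.0647

0.065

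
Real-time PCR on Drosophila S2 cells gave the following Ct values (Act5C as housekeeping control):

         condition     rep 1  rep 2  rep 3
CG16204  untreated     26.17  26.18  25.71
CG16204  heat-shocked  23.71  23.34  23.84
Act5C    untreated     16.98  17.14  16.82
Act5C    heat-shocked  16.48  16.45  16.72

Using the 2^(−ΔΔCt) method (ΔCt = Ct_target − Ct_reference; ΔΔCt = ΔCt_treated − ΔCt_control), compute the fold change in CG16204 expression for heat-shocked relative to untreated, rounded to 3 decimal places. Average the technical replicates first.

Mean Ct: CG16204 untreated 26.020; CG16204 heat-shocked 23.630; Act5C untreated 16.980; Act5C heat-shocked 16.550
ΔCt(untreated) = 26.020 − 16.980 = 9.040
ΔCt(heat-shocked) = 23.630 − 16.550 = 7.080
ΔΔCt = 7.080 − 9.040 = -1.960
Fold change = 2^(−(-1.960)) = 2^1.960 = 3.8906

3.891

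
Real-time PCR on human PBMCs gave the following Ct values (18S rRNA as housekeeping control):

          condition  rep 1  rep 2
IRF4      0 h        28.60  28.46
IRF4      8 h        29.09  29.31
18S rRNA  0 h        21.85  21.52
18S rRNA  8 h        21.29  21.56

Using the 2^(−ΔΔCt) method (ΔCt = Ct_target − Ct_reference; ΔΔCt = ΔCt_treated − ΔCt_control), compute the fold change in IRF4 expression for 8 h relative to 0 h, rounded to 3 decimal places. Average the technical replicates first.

0.525

Mean Ct: IRF4 0 h 28.530; IRF4 8 h 29.200; 18S rRNA 0 h 21.685; 18S rRNA 8 h 21.425
ΔCt(0 h) = 28.530 − 21.685 = 6.845
ΔCt(8 h) = 29.200 − 21.425 = 7.775
ΔΔCt = 7.775 − 6.845 = 0.930
Fold change = 2^(−0.930) = 0.5249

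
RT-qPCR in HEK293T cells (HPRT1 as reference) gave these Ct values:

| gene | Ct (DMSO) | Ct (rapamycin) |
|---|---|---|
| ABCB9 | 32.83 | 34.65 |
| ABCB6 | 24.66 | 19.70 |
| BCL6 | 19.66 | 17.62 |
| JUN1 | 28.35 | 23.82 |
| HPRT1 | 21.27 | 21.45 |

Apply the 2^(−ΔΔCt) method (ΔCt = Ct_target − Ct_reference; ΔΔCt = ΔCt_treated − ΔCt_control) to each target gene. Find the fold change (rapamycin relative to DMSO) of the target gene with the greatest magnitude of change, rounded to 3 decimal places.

35.261

ABCB9: ΔΔCt = (34.65−21.45) − (32.83−21.27) = 13.20 − 11.56 = 1.64; fold change = 2^-1.64 = 0.321
ABCB6: ΔΔCt = (19.70−21.45) − (24.66−21.27) = -1.75 − 3.39 = -5.14; fold change = 2^5.14 = 35.261
BCL6: ΔΔCt = (17.62−21.45) − (19.66−21.27) = -3.83 − (-1.61) = -2.22; fold change = 2^2.22 = 4.659
JUN1: ΔΔCt = (23.82−21.45) − (28.35−21.27) = 2.37 − 7.08 = -4.71; fold change = 2^4.71 = 26.173
ABCB6 has the largest |ΔΔCt| = 5.14.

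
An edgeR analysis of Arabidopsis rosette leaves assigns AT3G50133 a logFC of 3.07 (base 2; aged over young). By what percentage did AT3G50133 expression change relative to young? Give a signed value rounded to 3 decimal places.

Fold change = 2^(3.07) = 8.3977
Percent change = (FC − 1) × 100% = (8.3977 − 1) × 100 = 739.773%

739.773%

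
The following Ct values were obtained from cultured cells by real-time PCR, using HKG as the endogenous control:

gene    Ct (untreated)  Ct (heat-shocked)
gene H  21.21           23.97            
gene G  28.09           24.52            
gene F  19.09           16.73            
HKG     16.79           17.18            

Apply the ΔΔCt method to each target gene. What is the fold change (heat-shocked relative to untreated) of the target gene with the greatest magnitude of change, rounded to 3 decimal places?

15.562

gene H: ΔΔCt = (23.97−17.18) − (21.21−16.79) = 6.79 − 4.42 = 2.37; fold change = 2^-2.37 = 0.193
gene G: ΔΔCt = (24.52−17.18) − (28.09−16.79) = 7.34 − 11.30 = -3.96; fold change = 2^3.96 = 15.562
gene F: ΔΔCt = (16.73−17.18) − (19.09−16.79) = -0.45 − 2.30 = -2.75; fold change = 2^2.75 = 6.727
gene G has the largest |ΔΔCt| = 3.96.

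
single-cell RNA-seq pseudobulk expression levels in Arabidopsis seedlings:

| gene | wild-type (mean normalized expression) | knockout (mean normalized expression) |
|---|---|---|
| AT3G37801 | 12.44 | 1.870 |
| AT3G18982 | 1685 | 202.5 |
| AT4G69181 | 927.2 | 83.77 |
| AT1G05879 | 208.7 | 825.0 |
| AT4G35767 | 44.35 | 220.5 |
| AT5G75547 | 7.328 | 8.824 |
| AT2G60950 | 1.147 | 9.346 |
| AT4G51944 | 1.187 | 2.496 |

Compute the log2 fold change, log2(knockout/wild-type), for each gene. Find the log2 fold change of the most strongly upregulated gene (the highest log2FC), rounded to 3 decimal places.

log2(1.870/12.44) = -2.734  (AT3G37801)
log2(202.5/1685) = -3.057  (AT3G18982)
log2(83.77/927.2) = -3.468  (AT4G69181)
log2(825.0/208.7) = 1.983  (AT1G05879)
log2(220.5/44.35) = 2.314  (AT4G35767)
log2(8.824/7.328) = 0.268  (AT5G75547)
log2(9.346/1.147) = 3.026  (AT2G60950)
log2(2.496/1.187) = 1.072  (AT4G51944)
AT2G60950 is most strongly upregulated.

3.026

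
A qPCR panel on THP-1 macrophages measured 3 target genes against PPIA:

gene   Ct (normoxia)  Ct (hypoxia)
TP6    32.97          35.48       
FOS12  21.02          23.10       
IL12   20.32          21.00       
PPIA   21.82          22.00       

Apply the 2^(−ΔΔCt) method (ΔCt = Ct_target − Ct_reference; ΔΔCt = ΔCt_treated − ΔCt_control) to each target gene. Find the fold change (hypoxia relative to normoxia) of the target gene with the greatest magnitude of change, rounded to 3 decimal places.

0.199

TP6: ΔΔCt = (35.48−22.00) − (32.97−21.82) = 13.48 − 11.15 = 2.33; fold change = 2^-2.33 = 0.199
FOS12: ΔΔCt = (23.10−22.00) − (21.02−21.82) = 1.10 − (-0.80) = 1.90; fold change = 2^-1.90 = 0.268
IL12: ΔΔCt = (21.00−22.00) − (20.32−21.82) = -1.00 − (-1.50) = 0.50; fold change = 2^-0.50 = 0.707
TP6 has the largest |ΔΔCt| = 2.33.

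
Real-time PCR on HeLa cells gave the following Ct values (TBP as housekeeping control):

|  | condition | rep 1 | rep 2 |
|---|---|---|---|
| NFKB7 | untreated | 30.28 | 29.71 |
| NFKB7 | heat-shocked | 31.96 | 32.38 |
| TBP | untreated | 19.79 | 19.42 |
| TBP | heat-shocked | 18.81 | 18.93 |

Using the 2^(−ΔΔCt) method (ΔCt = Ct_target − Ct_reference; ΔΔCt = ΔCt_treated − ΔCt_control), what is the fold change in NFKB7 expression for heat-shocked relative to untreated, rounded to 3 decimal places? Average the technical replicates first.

Mean Ct: NFKB7 untreated 29.995; NFKB7 heat-shocked 32.170; TBP untreated 19.605; TBP heat-shocked 18.870
ΔCt(untreated) = 29.995 − 19.605 = 10.390
ΔCt(heat-shocked) = 32.170 − 18.870 = 13.300
ΔΔCt = 13.300 − 10.390 = 2.910
Fold change = 2^(−2.910) = 0.1330

0.133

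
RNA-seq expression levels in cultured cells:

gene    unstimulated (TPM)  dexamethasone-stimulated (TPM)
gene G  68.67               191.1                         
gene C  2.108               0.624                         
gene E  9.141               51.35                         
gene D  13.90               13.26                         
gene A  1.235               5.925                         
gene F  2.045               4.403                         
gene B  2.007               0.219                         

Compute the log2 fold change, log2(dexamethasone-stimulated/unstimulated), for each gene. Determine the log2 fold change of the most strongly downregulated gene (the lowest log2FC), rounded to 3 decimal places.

log2(191.1/68.67) = 1.477  (gene G)
log2(0.624/2.108) = -1.756  (gene C)
log2(51.35/9.141) = 2.490  (gene E)
log2(13.26/13.90) = -0.068  (gene D)
log2(5.925/1.235) = 2.262  (gene A)
log2(4.403/2.045) = 1.106  (gene F)
log2(0.219/2.007) = -3.196  (gene B)
gene B is most strongly downregulated.

-3.196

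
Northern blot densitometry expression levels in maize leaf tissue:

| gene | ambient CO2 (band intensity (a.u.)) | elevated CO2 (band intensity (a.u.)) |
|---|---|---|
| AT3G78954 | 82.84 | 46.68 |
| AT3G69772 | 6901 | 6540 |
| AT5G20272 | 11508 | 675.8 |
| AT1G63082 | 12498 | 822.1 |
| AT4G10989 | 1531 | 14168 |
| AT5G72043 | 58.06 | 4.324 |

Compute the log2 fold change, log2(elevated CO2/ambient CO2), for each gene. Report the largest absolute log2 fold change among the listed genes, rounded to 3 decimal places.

log2(46.68/82.84) = -0.828  (AT3G78954)
log2(6540/6901) = -0.078  (AT3G69772)
log2(675.8/11508) = -4.090  (AT5G20272)
log2(822.1/12498) = -3.926  (AT1G63082)
log2(14168/1531) = 3.210  (AT4G10989)
log2(4.324/58.06) = -3.747  (AT5G72043)
The largest magnitude belongs to AT5G20272.

4.090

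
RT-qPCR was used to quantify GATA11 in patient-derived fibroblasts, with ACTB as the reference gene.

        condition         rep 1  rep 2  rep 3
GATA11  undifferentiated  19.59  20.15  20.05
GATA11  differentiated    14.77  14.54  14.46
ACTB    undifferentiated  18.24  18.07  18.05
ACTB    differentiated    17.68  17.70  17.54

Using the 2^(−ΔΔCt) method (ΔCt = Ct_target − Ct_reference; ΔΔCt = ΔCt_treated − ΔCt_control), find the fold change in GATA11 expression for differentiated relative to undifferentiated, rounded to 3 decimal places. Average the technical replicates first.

Mean Ct: GATA11 undifferentiated 19.930; GATA11 differentiated 14.590; ACTB undifferentiated 18.120; ACTB differentiated 17.640
ΔCt(undifferentiated) = 19.930 − 18.120 = 1.810
ΔCt(differentiated) = 14.590 − 17.640 = -3.050
ΔΔCt = -3.050 − 1.810 = -4.860
Fold change = 2^(−(-4.860)) = 2^4.860 = 29.0406

29.041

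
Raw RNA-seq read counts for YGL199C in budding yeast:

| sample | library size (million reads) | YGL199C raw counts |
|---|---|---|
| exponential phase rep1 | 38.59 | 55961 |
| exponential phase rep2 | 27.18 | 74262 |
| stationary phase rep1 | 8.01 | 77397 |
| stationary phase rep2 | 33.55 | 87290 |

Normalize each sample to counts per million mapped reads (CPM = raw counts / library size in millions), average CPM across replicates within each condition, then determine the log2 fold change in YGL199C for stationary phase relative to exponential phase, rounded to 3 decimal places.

1.552

CPM(exponential phase rep1) = 55961 / 38.59 = 1450.1425
CPM(exponential phase rep2) = 74262 / 27.18 = 2732.2296
CPM(stationary phase rep1) = 77397 / 8.01 = 9662.5468
CPM(stationary phase rep2) = 87290 / 33.55 = 2601.7884
mean CPM(exponential phase) = 2091.1861; mean CPM(stationary phase) = 6132.1676
Fold change = 6132.1676 / 2091.1861 = 2.93239
log2(2.93239) = 1.5521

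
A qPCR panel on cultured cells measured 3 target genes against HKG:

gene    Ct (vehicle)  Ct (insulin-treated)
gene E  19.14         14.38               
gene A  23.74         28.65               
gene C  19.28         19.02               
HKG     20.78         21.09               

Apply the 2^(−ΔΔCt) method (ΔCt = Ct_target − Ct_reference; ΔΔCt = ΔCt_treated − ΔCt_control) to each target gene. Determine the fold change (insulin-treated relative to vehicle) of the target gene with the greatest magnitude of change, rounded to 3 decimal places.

gene E: ΔΔCt = (14.38−21.09) − (19.14−20.78) = -6.71 − (-1.64) = -5.07; fold change = 2^5.07 = 33.591
gene A: ΔΔCt = (28.65−21.09) − (23.74−20.78) = 7.56 − 2.96 = 4.60; fold change = 2^-4.60 = 0.041
gene C: ΔΔCt = (19.02−21.09) − (19.28−20.78) = -2.07 − (-1.50) = -0.57; fold change = 2^0.57 = 1.485
gene E has the largest |ΔΔCt| = 5.07.

33.591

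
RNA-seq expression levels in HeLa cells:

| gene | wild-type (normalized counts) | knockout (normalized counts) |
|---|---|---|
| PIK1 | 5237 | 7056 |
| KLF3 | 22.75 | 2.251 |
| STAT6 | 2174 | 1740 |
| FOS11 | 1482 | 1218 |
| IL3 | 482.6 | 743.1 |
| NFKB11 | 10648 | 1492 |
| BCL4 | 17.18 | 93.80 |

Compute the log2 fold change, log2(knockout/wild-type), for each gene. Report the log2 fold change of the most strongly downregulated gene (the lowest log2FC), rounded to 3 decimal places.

log2(7056/5237) = 0.430  (PIK1)
log2(2.251/22.75) = -3.337  (KLF3)
log2(1740/2174) = -0.321  (STAT6)
log2(1218/1482) = -0.283  (FOS11)
log2(743.1/482.6) = 0.623  (IL3)
log2(1492/10648) = -2.835  (NFKB11)
log2(93.80/17.18) = 2.449  (BCL4)
KLF3 is most strongly downregulated.

-3.337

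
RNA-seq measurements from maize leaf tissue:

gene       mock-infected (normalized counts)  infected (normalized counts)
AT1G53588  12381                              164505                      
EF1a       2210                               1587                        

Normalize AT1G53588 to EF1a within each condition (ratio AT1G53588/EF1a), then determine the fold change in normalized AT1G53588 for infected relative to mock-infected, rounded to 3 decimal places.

18.503

AT1G53588/EF1a (mock-infected) = 12381 / 2210 = 5.6023
AT1G53588/EF1a (infected) = 164505 / 1587 = 103.66
Fold change = 103.66 / 5.6023 = 18.5029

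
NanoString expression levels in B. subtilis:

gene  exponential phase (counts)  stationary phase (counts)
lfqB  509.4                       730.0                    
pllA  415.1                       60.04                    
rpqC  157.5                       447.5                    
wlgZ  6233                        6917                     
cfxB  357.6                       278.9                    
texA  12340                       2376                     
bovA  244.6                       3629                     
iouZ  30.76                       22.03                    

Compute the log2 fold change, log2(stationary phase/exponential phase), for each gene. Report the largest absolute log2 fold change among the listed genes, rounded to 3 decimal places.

log2(730.0/509.4) = 0.519  (lfqB)
log2(60.04/415.1) = -2.789  (pllA)
log2(447.5/157.5) = 1.507  (rpqC)
log2(6917/6233) = 0.150  (wlgZ)
log2(278.9/357.6) = -0.359  (cfxB)
log2(2376/12340) = -2.377  (texA)
log2(3629/244.6) = 3.891  (bovA)
log2(22.03/30.76) = -0.482  (iouZ)
The largest magnitude belongs to bovA.

3.891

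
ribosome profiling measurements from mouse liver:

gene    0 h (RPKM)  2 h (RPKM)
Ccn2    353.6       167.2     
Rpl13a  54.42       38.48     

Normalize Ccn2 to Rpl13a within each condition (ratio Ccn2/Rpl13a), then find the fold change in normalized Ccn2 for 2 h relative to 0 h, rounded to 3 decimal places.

Ccn2/Rpl13a (0 h) = 353.6 / 54.42 = 6.4976
Ccn2/Rpl13a (2 h) = 167.2 / 38.48 = 4.3451
Fold change = 4.3451 / 6.4976 = 0.6687

0.669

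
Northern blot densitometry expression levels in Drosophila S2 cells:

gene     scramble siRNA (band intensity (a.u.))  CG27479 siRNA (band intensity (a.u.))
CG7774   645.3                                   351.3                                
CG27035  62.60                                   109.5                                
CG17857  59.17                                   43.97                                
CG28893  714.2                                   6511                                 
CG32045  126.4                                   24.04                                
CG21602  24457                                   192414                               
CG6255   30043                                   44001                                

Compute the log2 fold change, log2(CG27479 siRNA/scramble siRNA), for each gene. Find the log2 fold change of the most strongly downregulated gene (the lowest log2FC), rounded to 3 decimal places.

log2(351.3/645.3) = -0.877  (CG7774)
log2(109.5/62.60) = 0.807  (CG27035)
log2(43.97/59.17) = -0.428  (CG17857)
log2(6511/714.2) = 3.188  (CG28893)
log2(24.04/126.4) = -2.394  (CG32045)
log2(192414/24457) = 2.976  (CG21602)
log2(44001/30043) = 0.551  (CG6255)
CG32045 is most strongly downregulated.

-2.394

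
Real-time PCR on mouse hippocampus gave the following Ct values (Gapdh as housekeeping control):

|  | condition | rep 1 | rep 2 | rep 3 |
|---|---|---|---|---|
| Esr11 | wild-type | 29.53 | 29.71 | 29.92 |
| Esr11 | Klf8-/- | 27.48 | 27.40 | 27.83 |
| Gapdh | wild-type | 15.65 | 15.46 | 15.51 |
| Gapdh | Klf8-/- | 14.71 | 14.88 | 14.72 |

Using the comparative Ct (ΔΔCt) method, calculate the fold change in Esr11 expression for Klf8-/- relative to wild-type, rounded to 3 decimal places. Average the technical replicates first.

2.603

Mean Ct: Esr11 wild-type 29.720; Esr11 Klf8-/- 27.570; Gapdh wild-type 15.540; Gapdh Klf8-/- 14.770
ΔCt(wild-type) = 29.720 − 15.540 = 14.180
ΔCt(Klf8-/-) = 27.570 − 14.770 = 12.800
ΔΔCt = 12.800 − 14.180 = -1.380
Fold change = 2^(−(-1.380)) = 2^1.380 = 2.6027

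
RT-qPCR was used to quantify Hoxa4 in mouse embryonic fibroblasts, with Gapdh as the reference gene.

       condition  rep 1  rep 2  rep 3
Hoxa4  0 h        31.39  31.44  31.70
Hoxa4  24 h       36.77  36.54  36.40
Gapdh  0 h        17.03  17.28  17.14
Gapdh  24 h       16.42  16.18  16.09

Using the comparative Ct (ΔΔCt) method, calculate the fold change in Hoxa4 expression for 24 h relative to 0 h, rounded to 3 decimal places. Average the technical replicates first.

0.016

Mean Ct: Hoxa4 0 h 31.510; Hoxa4 24 h 36.570; Gapdh 0 h 17.150; Gapdh 24 h 16.230
ΔCt(0 h) = 31.510 − 17.150 = 14.360
ΔCt(24 h) = 36.570 − 16.230 = 20.340
ΔΔCt = 20.340 − 14.360 = 5.980
Fold change = 2^(−5.980) = 0.0158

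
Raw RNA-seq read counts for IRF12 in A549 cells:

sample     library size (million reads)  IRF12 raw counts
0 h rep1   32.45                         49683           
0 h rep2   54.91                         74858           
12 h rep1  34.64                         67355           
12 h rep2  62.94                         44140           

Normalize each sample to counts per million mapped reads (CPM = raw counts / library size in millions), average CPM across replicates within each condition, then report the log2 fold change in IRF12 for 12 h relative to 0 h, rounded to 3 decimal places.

-0.130

CPM(0 h rep1) = 49683 / 32.45 = 1531.0632
CPM(0 h rep2) = 74858 / 54.91 = 1363.2854
CPM(12 h rep1) = 67355 / 34.64 = 1944.4284
CPM(12 h rep2) = 44140 / 62.94 = 701.3028
mean CPM(0 h) = 1447.1743; mean CPM(12 h) = 1322.8656
Fold change = 1322.8656 / 1447.1743 = 0.91410
log2(0.91410) = -0.1296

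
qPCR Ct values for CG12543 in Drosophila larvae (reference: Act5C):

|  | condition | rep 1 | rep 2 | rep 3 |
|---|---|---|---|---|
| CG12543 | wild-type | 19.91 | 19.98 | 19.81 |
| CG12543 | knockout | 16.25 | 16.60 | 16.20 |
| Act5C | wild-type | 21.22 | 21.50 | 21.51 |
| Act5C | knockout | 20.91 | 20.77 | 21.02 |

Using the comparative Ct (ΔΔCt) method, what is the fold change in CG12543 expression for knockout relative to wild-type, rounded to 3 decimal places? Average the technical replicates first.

8.225

Mean Ct: CG12543 wild-type 19.900; CG12543 knockout 16.350; Act5C wild-type 21.410; Act5C knockout 20.900
ΔCt(wild-type) = 19.900 − 21.410 = -1.510
ΔCt(knockout) = 16.350 − 20.900 = -4.550
ΔΔCt = -4.550 − (-1.510) = -3.040
Fold change = 2^(−(-3.040)) = 2^3.040 = 8.2249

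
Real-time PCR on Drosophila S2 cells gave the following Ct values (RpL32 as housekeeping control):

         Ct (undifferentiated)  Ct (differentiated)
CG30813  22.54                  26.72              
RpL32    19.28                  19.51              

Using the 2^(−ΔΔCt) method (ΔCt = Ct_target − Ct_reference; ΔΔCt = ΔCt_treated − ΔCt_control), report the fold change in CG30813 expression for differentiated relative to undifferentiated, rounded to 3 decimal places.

0.065

ΔCt(undifferentiated) = 22.540 − 19.280 = 3.260
ΔCt(differentiated) = 26.720 − 19.510 = 7.210
ΔΔCt = 7.210 − 3.260 = 3.950
Fold change = 2^(−3.950) = 0.0647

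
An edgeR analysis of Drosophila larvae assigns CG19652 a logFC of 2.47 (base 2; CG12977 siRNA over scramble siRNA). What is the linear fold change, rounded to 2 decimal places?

Fold change = 2^(2.47) = 5.540

5.54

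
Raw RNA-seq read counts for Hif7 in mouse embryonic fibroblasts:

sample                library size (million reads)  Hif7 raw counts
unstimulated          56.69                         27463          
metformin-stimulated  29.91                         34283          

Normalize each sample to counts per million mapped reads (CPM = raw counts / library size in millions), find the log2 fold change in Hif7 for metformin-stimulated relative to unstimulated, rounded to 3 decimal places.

1.242

CPM(unstimulated) = 27463 / 56.69 = 484.4417
CPM(metformin-stimulated) = 34283 / 29.91 = 1146.2053
Fold change = 1146.2053 / 484.4417 = 2.36603
log2(2.36603) = 1.2425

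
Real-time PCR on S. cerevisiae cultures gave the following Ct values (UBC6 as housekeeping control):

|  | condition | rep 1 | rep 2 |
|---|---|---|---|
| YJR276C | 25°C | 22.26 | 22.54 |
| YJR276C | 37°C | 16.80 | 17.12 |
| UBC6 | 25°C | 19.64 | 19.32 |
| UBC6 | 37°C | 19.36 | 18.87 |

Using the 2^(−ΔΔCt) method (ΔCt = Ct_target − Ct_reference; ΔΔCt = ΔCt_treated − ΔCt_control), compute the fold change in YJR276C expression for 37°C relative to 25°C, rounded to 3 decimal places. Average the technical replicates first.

Mean Ct: YJR276C 25°C 22.400; YJR276C 37°C 16.960; UBC6 25°C 19.480; UBC6 37°C 19.115
ΔCt(25°C) = 22.400 − 19.480 = 2.920
ΔCt(37°C) = 16.960 − 19.115 = -2.155
ΔΔCt = -2.155 − 2.920 = -5.075
Fold change = 2^(−(-5.075)) = 2^5.075 = 33.7076

33.708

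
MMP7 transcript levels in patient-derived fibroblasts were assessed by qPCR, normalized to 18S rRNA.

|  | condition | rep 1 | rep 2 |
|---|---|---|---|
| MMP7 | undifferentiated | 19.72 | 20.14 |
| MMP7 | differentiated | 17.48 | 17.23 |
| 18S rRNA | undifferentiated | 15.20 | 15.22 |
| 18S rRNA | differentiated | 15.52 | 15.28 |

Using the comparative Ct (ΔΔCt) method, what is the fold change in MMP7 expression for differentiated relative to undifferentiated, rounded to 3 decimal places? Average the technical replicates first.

6.797

Mean Ct: MMP7 undifferentiated 19.930; MMP7 differentiated 17.355; 18S rRNA undifferentiated 15.210; 18S rRNA differentiated 15.400
ΔCt(undifferentiated) = 19.930 − 15.210 = 4.720
ΔCt(differentiated) = 17.355 − 15.400 = 1.955
ΔΔCt = 1.955 − 4.720 = -2.765
Fold change = 2^(−(-2.765)) = 2^2.765 = 6.7975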